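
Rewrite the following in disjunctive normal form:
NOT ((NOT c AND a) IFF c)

(NOT c AND a) OR c

NOT ((NOT c AND a) IFF c)
≡ NOT (((NOT c AND a) IMPLIES c) AND (c IMPLIES (NOT c AND a)))   — eliminate IFF
≡ NOT ((NOT (NOT c AND a) OR c) AND (c IMPLIES (NOT c AND a)))   — eliminate IMPLIES
≡ NOT ((NOT (NOT c AND a) OR c) AND (NOT c OR (NOT c AND a)))   — eliminate IMPLIES
≡ NOT (NOT (NOT c AND a) OR c) OR NOT (NOT c OR (NOT c AND a))   — De Morgan
≡ (NOT NOT (NOT c AND a) AND NOT c) OR NOT (NOT c OR (NOT c AND a))   — De Morgan
≡ (NOT c AND a AND NOT c) OR NOT (NOT c OR (NOT c AND a))   — double negation
≡ (NOT c AND a AND NOT c) OR (NOT NOT c AND NOT (NOT c AND a))   — De Morgan
≡ (NOT c AND a AND NOT c) OR (c AND NOT (NOT c AND a))   — double negation
≡ (NOT c AND a AND NOT c) OR (c AND (NOT NOT c OR NOT a))   — De Morgan
≡ (NOT c AND a AND NOT c) OR (c AND (c OR NOT a))   — double negation
≡ (NOT c AND a AND NOT c) OR (c AND c) OR (c AND NOT a)   — distribute AND over OR
≡ (NOT c AND a) OR c   — simplify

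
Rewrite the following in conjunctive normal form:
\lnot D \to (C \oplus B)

(D \lor C \lor B) \land (D \lor \lnot C \lor \lnot B)

\lnot D \to (C \oplus B)
≡ \lnot \lnot D \lor (C \oplus B)   [eliminate \to]
≡ \lnot \lnot D \lor ((C \lor B) \land \lnot (C \land B))   [expand \oplus]
≡ D \lor ((C \lor B) \land \lnot (C \land B))   [double negation]
≡ D \lor ((C \lor B) \land (\lnot C \lor \lnot B))   [De Morgan]
≡ (D \lor C \lor B) \land (D \lor \lnot C \lor \lnot B)   [distribute \lor over \land]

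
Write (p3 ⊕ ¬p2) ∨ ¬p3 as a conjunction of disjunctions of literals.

(p3 ⊕ ¬p2) ∨ ¬p3
≡ ((p3 ∨ ¬p2) ∧ ¬(p3 ∧ ¬p2)) ∨ ¬p3   (expand ⊕)
≡ ((p3 ∨ ¬p2) ∧ (¬p3 ∨ ¬¬p2)) ∨ ¬p3   (De Morgan)
≡ ((p3 ∨ ¬p2) ∧ (¬p3 ∨ p2)) ∨ ¬p3   (double negation)
≡ (p3 ∨ ¬p2 ∨ ¬p3) ∧ (¬p3 ∨ p2 ∨ ¬p3)   (distribute ∨ over ∧)
≡ ¬p3 ∨ p2   (simplify)

¬p3 ∨ p2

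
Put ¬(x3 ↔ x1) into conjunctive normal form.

¬(x3 ↔ x1)
≡ ¬((x3 → x1) ∧ (x1 → x3))   [eliminate ↔]
≡ ¬((¬x3 ∨ x1) ∧ (x1 → x3))   [eliminate →]
≡ ¬((¬x3 ∨ x1) ∧ (¬x1 ∨ x3))   [eliminate →]
≡ ¬(¬x3 ∨ x1) ∨ ¬(¬x1 ∨ x3)   [De Morgan]
≡ (¬¬x3 ∧ ¬x1) ∨ ¬(¬x1 ∨ x3)   [De Morgan]
≡ (x3 ∧ ¬x1) ∨ ¬(¬x1 ∨ x3)   [double negation]
≡ (x3 ∧ ¬x1) ∨ (¬¬x1 ∧ ¬x3)   [De Morgan]
≡ (x3 ∧ ¬x1) ∨ (x1 ∧ ¬x3)   [double negation]
≡ (x3 ∨ x1) ∧ (x3 ∨ ¬x3) ∧ (¬x1 ∨ x1) ∧ (¬x1 ∨ ¬x3)   [distribute ∨ over ∧]
≡ (x3 ∨ x1) ∧ (¬x1 ∨ ¬x3)   [simplify]

(x3 ∨ x1) ∧ (¬x1 ∨ ¬x3)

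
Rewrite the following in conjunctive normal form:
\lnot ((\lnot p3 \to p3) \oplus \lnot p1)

(\lnot p3 \lor \lnot p1) \land (p1 \lor p3)

\lnot ((\lnot p3 \to p3) \oplus \lnot p1)
≡ \lnot (((\lnot p3 \to p3) \lor \lnot p1) \land \lnot ((\lnot p3 \to p3) \land \lnot p1))   [expand \oplus]
≡ \lnot ((\lnot \lnot p3 \lor p3 \lor \lnot p1) \land \lnot ((\lnot p3 \to p3) \land \lnot p1))   [eliminate \to]
≡ \lnot ((\lnot \lnot p3 \lor p3 \lor \lnot p1) \land \lnot ((\lnot \lnot p3 \lor p3) \land \lnot p1))   [eliminate \to]
≡ \lnot (\lnot \lnot p3 \lor p3 \lor \lnot p1) \lor \lnot \lnot ((\lnot \lnot p3 \lor p3) \land \lnot p1)   [De Morgan]
≡ (\lnot \lnot \lnot p3 \land \lnot p3 \land \lnot \lnot p1) \lor \lnot \lnot ((\lnot \lnot p3 \lor p3) \land \lnot p1)   [De Morgan]
≡ (\lnot p3 \land \lnot p3 \land \lnot \lnot p1) \lor \lnot \lnot ((\lnot \lnot p3 \lor p3) \land \lnot p1)   [double negation]
≡ (\lnot p3 \land \lnot p3 \land p1) \lor \lnot \lnot ((\lnot \lnot p3 \lor p3) \land \lnot p1)   [double negation]
≡ (\lnot p3 \land \lnot p3 \land p1) \lor ((\lnot \lnot p3 \lor p3) \land \lnot p1)   [double negation]
≡ (\lnot p3 \land \lnot p3 \land p1) \lor ((p3 \lor p3) \land \lnot p1)   [double negation]
≡ (\lnot p3 \lor p3 \lor p3) \land (\lnot p3 \lor \lnot p1) \land (\lnot p3 \lor p3 \lor p3) \land (\lnot p3 \lor \lnot p1) \land (p1 \lor p3 \lor p3) \land (p1 \lor \lnot p1)   [distribute \lor over \land]
≡ (\lnot p3 \lor \lnot p1) \land (p1 \lor p3)   [simplify]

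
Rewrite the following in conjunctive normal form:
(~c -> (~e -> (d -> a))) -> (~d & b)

(~c -> (~e -> (d -> a))) -> (~d & b)
= ~(~c -> (~e -> (d -> a))) | (~d & b)   (eliminate ->)
= ~(~~c | (~e -> (d -> a))) | (~d & b)   (eliminate ->)
= ~(~~c | ~~e | (d -> a)) | (~d & b)   (eliminate ->)
= ~(~~c | ~~e | ~d | a) | (~d & b)   (eliminate ->)
= (~~~c & ~~~e & ~~d & ~a) | (~d & b)   (De Morgan)
= (~c & ~~~e & ~~d & ~a) | (~d & b)   (double negation)
= (~c & ~e & ~~d & ~a) | (~d & b)   (double negation)
= (~c & ~e & d & ~a) | (~d & b)   (double negation)
= (~c | ~d) & (~c | b) & (~e | ~d) & (~e | b) & (d | ~d) & (d | b) & (~a | ~d) & (~a | b)   (distribute | over &)
= (~c | ~d) & (~c | b) & (~e | ~d) & (~e | b) & (d | b) & (~a | ~d) & (~a | b)   (simplify)

(~c | ~d) & (~c | b) & (~e | ~d) & (~e | b) & (d | b) & (~a | ~d) & (~a | b)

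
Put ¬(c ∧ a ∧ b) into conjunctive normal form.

¬(c ∧ a ∧ b)
≡ ¬c ∨ ¬a ∨ ¬b   [De Morgan]

¬c ∨ ¬a ∨ ¬b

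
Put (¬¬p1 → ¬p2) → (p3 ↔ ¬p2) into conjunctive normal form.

(¬¬p1 → ¬p2) → (p3 ↔ ¬p2)
≡ ¬(¬¬p1 → ¬p2) ∨ (p3 ↔ ¬p2)
≡ ¬(¬¬¬p1 ∨ ¬p2) ∨ (p3 ↔ ¬p2)
≡ ¬(¬¬¬p1 ∨ ¬p2) ∨ (p3 → ¬p2) ∧ (¬p2 → p3)
≡ ¬(¬¬¬p1 ∨ ¬p2) ∨ (¬p3 ∨ ¬p2) ∧ (¬p2 → p3)
≡ ¬(¬¬¬p1 ∨ ¬p2) ∨ (¬p3 ∨ ¬p2) ∧ (¬¬p2 ∨ p3)
≡ ¬¬¬¬p1 ∧ ¬¬p2 ∨ (¬p3 ∨ ¬p2) ∧ (¬¬p2 ∨ p3)
≡ ¬¬p1 ∧ ¬¬p2 ∨ (¬p3 ∨ ¬p2) ∧ (¬¬p2 ∨ p3)
≡ p1 ∧ ¬¬p2 ∨ (¬p3 ∨ ¬p2) ∧ (¬¬p2 ∨ p3)
≡ p1 ∧ p2 ∨ (¬p3 ∨ ¬p2) ∧ (¬¬p2 ∨ p3)
≡ p1 ∧ p2 ∨ (¬p3 ∨ ¬p2) ∧ (p2 ∨ p3)
≡ (p1 ∨ ¬p3 ∨ ¬p2) ∧ (p1 ∨ p2 ∨ p3) ∧ (p2 ∨ ¬p3 ∨ ¬p2) ∧ (p2 ∨ p2 ∨ p3)
≡ (p1 ∨ ¬p3 ∨ ¬p2) ∧ (p2 ∨ p3)

(p1 ∨ ¬p3 ∨ ¬p2) ∧ (p2 ∨ p3)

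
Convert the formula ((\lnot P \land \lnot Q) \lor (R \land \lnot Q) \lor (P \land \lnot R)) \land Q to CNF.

((\lnot P \land \lnot Q) \lor (R \land \lnot Q) \lor (P \land \lnot R)) \land Q
≡ (\lnot P \lor R \lor P) \land (\lnot P \lor R \lor \lnot R) \land (\lnot P \lor \lnot Q \lor P) \land (\lnot P \lor \lnot Q \lor \lnot R) \land (\lnot Q \lor R \lor P) \land (\lnot Q \lor R \lor \lnot R) \land (\lnot Q \lor \lnot Q \lor P) \land (\lnot Q \lor \lnot Q \lor \lnot R) \land Q   [distribute \lor over \land]
≡ (\lnot Q \lor P) \land (\lnot Q \lor \lnot R) \land Q   [simplify]

(\lnot Q \lor P) \land (\lnot Q \lor \lnot R) \land Q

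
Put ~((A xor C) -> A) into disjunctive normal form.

~((A xor C) -> A)
⇔ ~(~(A xor C) | A)   (eliminate ->)
⇔ ~(~((A & ~C) | (~A & C)) | A)   (expand xor)
⇔ ~~((A & ~C) | (~A & C)) & ~A   (De Morgan)
⇔ ((A & ~C) | (~A & C)) & ~A   (double negation)
⇔ (A & ~C & ~A) | (~A & C & ~A)   (distribute & over |)
⇔ ~A & C   (simplify)

~A & C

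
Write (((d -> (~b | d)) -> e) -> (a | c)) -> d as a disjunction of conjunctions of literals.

(e & ~a & ~c) | d

(((d -> (~b | d)) -> e) -> (a | c)) -> d
= ~(((d -> (~b | d)) -> e) -> (a | c)) | d
= ~(~((d -> (~b | d)) -> e) | a | c) | d
= ~(~(~(d -> (~b | d)) | e) | a | c) | d
= ~(~(~(~d | ~b | d) | e) | a | c) | d
= (~~(~(~d | ~b | d) | e) & ~a & ~c) | d
= ((~(~d | ~b | d) | e) & ~a & ~c) | d
= (((~~d & ~~b & ~d) | e) & ~a & ~c) | d
= (((d & ~~b & ~d) | e) & ~a & ~c) | d
= (((d & b & ~d) | e) & ~a & ~c) | d
= (d & b & ~d & ~a & ~c) | (e & ~a & ~c) | d
= (e & ~a & ~c) | d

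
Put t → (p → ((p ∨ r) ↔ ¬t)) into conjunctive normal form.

t → (p → ((p ∨ r) ↔ ¬t))
≡ ¬t ∨ (p → ((p ∨ r) ↔ ¬t))   (eliminate →)
≡ ¬t ∨ ¬p ∨ ((p ∨ r) ↔ ¬t)   (eliminate →)
≡ ¬t ∨ ¬p ∨ (((p ∨ r) → ¬t) ∧ (¬t → (p ∨ r)))   (eliminate ↔)
≡ ¬t ∨ ¬p ∨ ((¬(p ∨ r) ∨ ¬t) ∧ (¬t → (p ∨ r)))   (eliminate →)
≡ ¬t ∨ ¬p ∨ ((¬(p ∨ r) ∨ ¬t) ∧ (¬¬t ∨ p ∨ r))   (eliminate →)
≡ ¬t ∨ ¬p ∨ (((¬p ∧ ¬r) ∨ ¬t) ∧ (¬¬t ∨ p ∨ r))   (De Morgan)
≡ ¬t ∨ ¬p ∨ (((¬p ∧ ¬r) ∨ ¬t) ∧ (t ∨ p ∨ r))   (double negation)
≡ (¬t ∨ ¬p ∨ ¬p ∨ ¬t) ∧ (¬t ∨ ¬p ∨ ¬r ∨ ¬t) ∧ (¬t ∨ ¬p ∨ t ∨ p ∨ r)   (distribute ∨ over ∧)
≡ ¬t ∨ ¬p   (simplify)

¬t ∨ ¬p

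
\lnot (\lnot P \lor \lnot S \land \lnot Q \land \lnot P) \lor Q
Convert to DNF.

P \lor Q

\lnot (\lnot P \lor \lnot S \land \lnot Q \land \lnot P) \lor Q
≡ \lnot \lnot P \land \lnot (\lnot S \land \lnot Q \land \lnot P) \lor Q
≡ P \land \lnot (\lnot S \land \lnot Q \land \lnot P) \lor Q
≡ P \land (\lnot \lnot S \lor \lnot \lnot Q \lor \lnot \lnot P) \lor Q
≡ P \land (S \lor \lnot \lnot Q \lor \lnot \lnot P) \lor Q
≡ P \land (S \lor Q \lor \lnot \lnot P) \lor Q
≡ P \land (S \lor Q \lor P) \lor Q
≡ P \land S \lor P \land Q \lor P \land P \lor Q
≡ P \lor Q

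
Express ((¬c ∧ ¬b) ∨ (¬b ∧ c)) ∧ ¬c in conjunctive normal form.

¬b ∧ ¬c

((¬c ∧ ¬b) ∨ (¬b ∧ c)) ∧ ¬c
≡ (¬c ∨ ¬b) ∧ (¬c ∨ c) ∧ (¬b ∨ ¬b) ∧ (¬b ∨ c) ∧ ¬c   [distribute ∨ over ∧]
≡ ¬b ∧ ¬c   [simplify]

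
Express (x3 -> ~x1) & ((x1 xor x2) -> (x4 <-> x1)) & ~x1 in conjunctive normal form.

(~x2 | x1 | ~x4) & ~x1

(x3 -> ~x1) & ((x1 xor x2) -> (x4 <-> x1)) & ~x1
= (~x3 | ~x1) & ((x1 xor x2) -> (x4 <-> x1)) & ~x1   — eliminate ->
= (~x3 | ~x1) & (~(x1 xor x2) | (x4 <-> x1)) & ~x1   — eliminate ->
= (~x3 | ~x1) & (~((x1 | x2) & ~(x1 & x2)) | (x4 <-> x1)) & ~x1   — expand xor
= (~x3 | ~x1) & (~((x1 | x2) & ~(x1 & x2)) | ((x4 -> x1) & (x1 -> x4))) & ~x1   — eliminate <->
= (~x3 | ~x1) & (~((x1 | x2) & ~(x1 & x2)) | ((~x4 | x1) & (x1 -> x4))) & ~x1   — eliminate ->
= (~x3 | ~x1) & (~((x1 | x2) & ~(x1 & x2)) | ((~x4 | x1) & (~x1 | x4))) & ~x1   — eliminate ->
= (~x3 | ~x1) & (~(x1 | x2) | ~~(x1 & x2) | ((~x4 | x1) & (~x1 | x4))) & ~x1   — De Morgan
= (~x3 | ~x1) & ((~x1 & ~x2) | ~~(x1 & x2) | ((~x4 | x1) & (~x1 | x4))) & ~x1   — De Morgan
= (~x3 | ~x1) & ((~x1 & ~x2) | (x1 & x2) | ((~x4 | x1) & (~x1 | x4))) & ~x1   — double negation
= (~x3 | ~x1) & (~x1 | x1 | ~x4 | x1) & (~x1 | x1 | ~x1 | x4) & (~x1 | x2 | ~x4 | x1) & (~x1 | x2 | ~x1 | x4) & (~x2 | x1 | ~x4 | x1) & (~x2 | x1 | ~x1 | x4) & (~x2 | x2 | ~x4 | x1) & (~x2 | x2 | ~x1 | x4) & ~x1   — distribute | over &
= (~x2 | x1 | ~x4) & ~x1   — simplify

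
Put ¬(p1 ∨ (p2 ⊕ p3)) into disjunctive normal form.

¬p1 ∧ ¬p2 ∧ ¬p3 ∨ ¬p1 ∧ p3 ∧ p2

¬(p1 ∨ (p2 ⊕ p3))
= ¬(p1 ∨ p2 ∧ ¬p3 ∨ ¬p2 ∧ p3)
= ¬p1 ∧ ¬(p2 ∧ ¬p3) ∧ ¬(¬p2 ∧ p3)
= ¬p1 ∧ (¬p2 ∨ ¬¬p3) ∧ ¬(¬p2 ∧ p3)
= ¬p1 ∧ (¬p2 ∨ p3) ∧ ¬(¬p2 ∧ p3)
= ¬p1 ∧ (¬p2 ∨ p3) ∧ (¬¬p2 ∨ ¬p3)
= ¬p1 ∧ (¬p2 ∨ p3) ∧ (p2 ∨ ¬p3)
= ¬p1 ∧ ¬p2 ∧ p2 ∨ ¬p1 ∧ ¬p2 ∧ ¬p3 ∨ ¬p1 ∧ p3 ∧ p2 ∨ ¬p1 ∧ p3 ∧ ¬p3
= ¬p1 ∧ ¬p2 ∧ ¬p3 ∨ ¬p1 ∧ p3 ∧ p2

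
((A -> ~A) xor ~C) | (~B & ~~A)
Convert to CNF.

((A -> ~A) xor ~C) | (~B & ~~A)
≡ (((A -> ~A) | ~C) & ~((A -> ~A) & ~C)) | (~B & ~~A)   — expand xor
≡ ((~A | ~A | ~C) & ~((A -> ~A) & ~C)) | (~B & ~~A)   — eliminate ->
≡ ((~A | ~A | ~C) & ~((~A | ~A) & ~C)) | (~B & ~~A)   — eliminate ->
≡ ((~A | ~A | ~C) & (~(~A | ~A) | ~~C)) | (~B & ~~A)   — De Morgan
≡ ((~A | ~A | ~C) & ((~~A & ~~A) | ~~C)) | (~B & ~~A)   — De Morgan
≡ ((~A | ~A | ~C) & ((A & ~~A) | ~~C)) | (~B & ~~A)   — double negation
≡ ((~A | ~A | ~C) & ((A & A) | ~~C)) | (~B & ~~A)   — double negation
≡ ((~A | ~A | ~C) & ((A & A) | C)) | (~B & ~~A)   — double negation
≡ ((~A | ~A | ~C) & ((A & A) | C)) | (~B & A)   — double negation
≡ (~A | ~A | ~C | ~B) & (~A | ~A | ~C | A) & (A | C | ~B) & (A | C | A) & (A | C | ~B) & (A | C | A)   — distribute | over &
≡ (~A | ~C | ~B) & (A | C)   — simplify

(~A | ~C | ~B) & (A | C)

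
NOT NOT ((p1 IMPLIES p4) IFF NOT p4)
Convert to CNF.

NOT NOT ((p1 IMPLIES p4) IFF NOT p4)
= NOT NOT (((p1 IMPLIES p4) IMPLIES NOT p4) AND (NOT p4 IMPLIES (p1 IMPLIES p4)))   (eliminate IFF)
= NOT NOT ((NOT (p1 IMPLIES p4) OR NOT p4) AND (NOT p4 IMPLIES (p1 IMPLIES p4)))   (eliminate IMPLIES)
= NOT NOT ((NOT (NOT p1 OR p4) OR NOT p4) AND (NOT p4 IMPLIES (p1 IMPLIES p4)))   (eliminate IMPLIES)
= NOT NOT ((NOT (NOT p1 OR p4) OR NOT p4) AND (NOT NOT p4 OR (p1 IMPLIES p4)))   (eliminate IMPLIES)
= NOT NOT ((NOT (NOT p1 OR p4) OR NOT p4) AND (NOT NOT p4 OR NOT p1 OR p4))   (eliminate IMPLIES)
= (NOT (NOT p1 OR p4) OR NOT p4) AND (NOT NOT p4 OR NOT p1 OR p4)   (double negation)
= ((NOT NOT p1 AND NOT p4) OR NOT p4) AND (NOT NOT p4 OR NOT p1 OR p4)   (De Morgan)
= ((p1 AND NOT p4) OR NOT p4) AND (NOT NOT p4 OR NOT p1 OR p4)   (double negation)
= ((p1 AND NOT p4) OR NOT p4) AND (p4 OR NOT p1 OR p4)   (double negation)
= (p1 OR NOT p4) AND (NOT p4 OR NOT p4) AND (p4 OR NOT p1 OR p4)   (distribute OR over AND)
= NOT p4 AND (p4 OR NOT p1)   (simplify)

NOT p4 AND (p4 OR NOT p1)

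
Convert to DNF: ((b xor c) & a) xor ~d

((b xor c) & a) xor ~d
≡ ((b xor c) & a & ~~d) | (~((b xor c) & a) & ~d)   — expand xor
≡ (((b & ~c) | (~b & c)) & a & ~~d) | (~((b xor c) & a) & ~d)   — expand xor
≡ (((b & ~c) | (~b & c)) & a & ~~d) | (~(((b & ~c) | (~b & c)) & a) & ~d)   — expand xor
≡ (((b & ~c) | (~b & c)) & a & d) | (~(((b & ~c) | (~b & c)) & a) & ~d)   — double negation
≡ (((b & ~c) | (~b & c)) & a & d) | ((~((b & ~c) | (~b & c)) | ~a) & ~d)   — De Morgan
≡ (((b & ~c) | (~b & c)) & a & d) | (((~(b & ~c) & ~(~b & c)) | ~a) & ~d)   — De Morgan
≡ (((b & ~c) | (~b & c)) & a & d) | ((((~b | ~~c) & ~(~b & c)) | ~a) & ~d)   — De Morgan
≡ (((b & ~c) | (~b & c)) & a & d) | ((((~b | c) & ~(~b & c)) | ~a) & ~d)   — double negation
≡ (((b & ~c) | (~b & c)) & a & d) | ((((~b | c) & (~~b | ~c)) | ~a) & ~d)   — De Morgan
≡ (((b & ~c) | (~b & c)) & a & d) | ((((~b | c) & (b | ~c)) | ~a) & ~d)   — double negation
≡ (b & ~c & a & d) | (~b & c & a & d) | (~b & b & ~d) | (~b & ~c & ~d) | (c & b & ~d) | (c & ~c & ~d) | (~a & ~d)   — distribute & over |
≡ (b & ~c & a & d) | (~b & c & a & d) | (~b & ~c & ~d) | (c & b & ~d) | (~a & ~d)   — simplify

(b & ~c & a & d) | (~b & c & a & d) | (~b & ~c & ~d) | (c & b & ~d) | (~a & ~d)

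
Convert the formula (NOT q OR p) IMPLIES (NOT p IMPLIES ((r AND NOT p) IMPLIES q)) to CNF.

q OR p OR NOT r

(NOT q OR p) IMPLIES (NOT p IMPLIES ((r AND NOT p) IMPLIES q))
≡ NOT (NOT q OR p) OR (NOT p IMPLIES ((r AND NOT p) IMPLIES q))   (eliminate IMPLIES)
≡ NOT (NOT q OR p) OR NOT NOT p OR ((r AND NOT p) IMPLIES q)   (eliminate IMPLIES)
≡ NOT (NOT q OR p) OR NOT NOT p OR NOT (r AND NOT p) OR q   (eliminate IMPLIES)
≡ (NOT NOT q AND NOT p) OR NOT NOT p OR NOT (r AND NOT p) OR q   (De Morgan)
≡ (q AND NOT p) OR NOT NOT p OR NOT (r AND NOT p) OR q   (double negation)
≡ (q AND NOT p) OR p OR NOT (r AND NOT p) OR q   (double negation)
≡ (q AND NOT p) OR p OR NOT r OR NOT NOT p OR q   (De Morgan)
≡ (q AND NOT p) OR p OR NOT r OR p OR q   (double negation)
≡ (q OR p OR NOT r OR p OR q) AND (NOT p OR p OR NOT r OR p OR q)   (distribute OR over AND)
≡ q OR p OR NOT r   (simplify)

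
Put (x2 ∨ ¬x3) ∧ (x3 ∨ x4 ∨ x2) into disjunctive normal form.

(x2 ∨ ¬x3) ∧ (x3 ∨ x4 ∨ x2)
≡ (x2 ∧ x3) ∨ (x2 ∧ x4) ∨ (x2 ∧ x2) ∨ (¬x3 ∧ x3) ∨ (¬x3 ∧ x4) ∨ (¬x3 ∧ x2)   [distribute ∧ over ∨]
≡ x2 ∨ (¬x3 ∧ x4)   [simplify]

x2 ∨ (¬x3 ∧ x4)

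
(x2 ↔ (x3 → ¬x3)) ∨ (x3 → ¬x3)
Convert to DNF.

(x2 ↔ (x3 → ¬x3)) ∨ (x3 → ¬x3)
≡ ((x2 → (x3 → ¬x3)) ∧ ((x3 → ¬x3) → x2)) ∨ (x3 → ¬x3)   (eliminate ↔)
≡ ((¬x2 ∨ (x3 → ¬x3)) ∧ ((x3 → ¬x3) → x2)) ∨ (x3 → ¬x3)   (eliminate →)
≡ ((¬x2 ∨ ¬x3 ∨ ¬x3) ∧ ((x3 → ¬x3) → x2)) ∨ (x3 → ¬x3)   (eliminate →)
≡ ((¬x2 ∨ ¬x3 ∨ ¬x3) ∧ (¬(x3 → ¬x3) ∨ x2)) ∨ (x3 → ¬x3)   (eliminate →)
≡ ((¬x2 ∨ ¬x3 ∨ ¬x3) ∧ (¬(¬x3 ∨ ¬x3) ∨ x2)) ∨ (x3 → ¬x3)   (eliminate →)
≡ ((¬x2 ∨ ¬x3 ∨ ¬x3) ∧ (¬(¬x3 ∨ ¬x3) ∨ x2)) ∨ ¬x3 ∨ ¬x3   (eliminate →)
≡ ((¬x2 ∨ ¬x3 ∨ ¬x3) ∧ ((¬¬x3 ∧ ¬¬x3) ∨ x2)) ∨ ¬x3 ∨ ¬x3   (De Morgan)
≡ ((¬x2 ∨ ¬x3 ∨ ¬x3) ∧ ((x3 ∧ ¬¬x3) ∨ x2)) ∨ ¬x3 ∨ ¬x3   (double negation)
≡ ((¬x2 ∨ ¬x3 ∨ ¬x3) ∧ ((x3 ∧ x3) ∨ x2)) ∨ ¬x3 ∨ ¬x3   (double negation)
≡ (¬x2 ∧ x3 ∧ x3) ∨ (¬x2 ∧ x2) ∨ (¬x3 ∧ x3 ∧ x3) ∨ (¬x3 ∧ x2) ∨ (¬x3 ∧ x3 ∧ x3) ∨ (¬x3 ∧ x2) ∨ ¬x3 ∨ ¬x3   (distribute ∧ over ∨)
≡ (¬x2 ∧ x3) ∨ ¬x3   (simplify)

(¬x2 ∧ x3) ∨ ¬x3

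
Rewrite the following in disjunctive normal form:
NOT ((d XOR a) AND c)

NOT ((d XOR a) AND c)
≡ NOT (((d AND NOT a) OR (NOT d AND a)) AND c)   [expand XOR]
≡ NOT ((d AND NOT a) OR (NOT d AND a)) OR NOT c   [De Morgan]
≡ (NOT (d AND NOT a) AND NOT (NOT d AND a)) OR NOT c   [De Morgan]
≡ ((NOT d OR NOT NOT a) AND NOT (NOT d AND a)) OR NOT c   [De Morgan]
≡ ((NOT d OR a) AND NOT (NOT d AND a)) OR NOT c   [double negation]
≡ ((NOT d OR a) AND (NOT NOT d OR NOT a)) OR NOT c   [De Morgan]
≡ ((NOT d OR a) AND (d OR NOT a)) OR NOT c   [double negation]
≡ (NOT d AND d) OR (NOT d AND NOT a) OR (a AND d) OR (a AND NOT a) OR NOT c   [distribute AND over OR]
≡ (NOT d AND NOT a) OR (a AND d) OR NOT c   [simplify]

(NOT d AND NOT a) OR (a AND d) OR NOT c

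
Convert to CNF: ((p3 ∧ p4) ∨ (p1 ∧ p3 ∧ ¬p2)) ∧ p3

((p3 ∧ p4) ∨ (p1 ∧ p3 ∧ ¬p2)) ∧ p3
= (p3 ∨ p1) ∧ (p3 ∨ p3) ∧ (p3 ∨ ¬p2) ∧ (p4 ∨ p1) ∧ (p4 ∨ p3) ∧ (p4 ∨ ¬p2) ∧ p3   (distribute ∨ over ∧)
= p3 ∧ (p4 ∨ p1) ∧ (p4 ∨ ¬p2)   (simplify)

p3 ∧ (p4 ∨ p1) ∧ (p4 ∨ ¬p2)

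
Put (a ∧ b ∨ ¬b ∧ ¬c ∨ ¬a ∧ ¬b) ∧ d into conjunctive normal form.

(a ∨ ¬b) ∧ (b ∨ ¬c ∨ ¬a) ∧ d

(a ∧ b ∨ ¬b ∧ ¬c ∨ ¬a ∧ ¬b) ∧ d
⇔ (a ∨ ¬b ∨ ¬a) ∧ (a ∨ ¬b ∨ ¬b) ∧ (a ∨ ¬c ∨ ¬a) ∧ (a ∨ ¬c ∨ ¬b) ∧ (b ∨ ¬b ∨ ¬a) ∧ (b ∨ ¬b ∨ ¬b) ∧ (b ∨ ¬c ∨ ¬a) ∧ (b ∨ ¬c ∨ ¬b) ∧ d   [distribute ∨ over ∧]
⇔ (a ∨ ¬b) ∧ (b ∨ ¬c ∨ ¬a) ∧ d   [simplify]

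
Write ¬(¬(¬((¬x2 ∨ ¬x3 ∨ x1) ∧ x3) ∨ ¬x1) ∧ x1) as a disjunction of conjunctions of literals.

¬(¬(¬((¬x2 ∨ ¬x3 ∨ x1) ∧ x3) ∨ ¬x1) ∧ x1)
≡ ¬¬(¬((¬x2 ∨ ¬x3 ∨ x1) ∧ x3) ∨ ¬x1) ∨ ¬x1   [De Morgan]
≡ ¬((¬x2 ∨ ¬x3 ∨ x1) ∧ x3) ∨ ¬x1 ∨ ¬x1   [double negation]
≡ ¬(¬x2 ∨ ¬x3 ∨ x1) ∨ ¬x3 ∨ ¬x1 ∨ ¬x1   [De Morgan]
≡ (¬¬x2 ∧ ¬¬x3 ∧ ¬x1) ∨ ¬x3 ∨ ¬x1 ∨ ¬x1   [De Morgan]
≡ (x2 ∧ ¬¬x3 ∧ ¬x1) ∨ ¬x3 ∨ ¬x1 ∨ ¬x1   [double negation]
≡ (x2 ∧ x3 ∧ ¬x1) ∨ ¬x3 ∨ ¬x1 ∨ ¬x1   [double negation]
≡ ¬x3 ∨ ¬x1   [simplify]

¬x3 ∨ ¬x1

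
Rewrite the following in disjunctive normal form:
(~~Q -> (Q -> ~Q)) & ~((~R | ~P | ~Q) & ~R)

~Q & R

(~~Q -> (Q -> ~Q)) & ~((~R | ~P | ~Q) & ~R)
= (~~~Q | (Q -> ~Q)) & ~((~R | ~P | ~Q) & ~R)   [eliminate ->]
= (~~~Q | ~Q | ~Q) & ~((~R | ~P | ~Q) & ~R)   [eliminate ->]
= (~Q | ~Q | ~Q) & ~((~R | ~P | ~Q) & ~R)   [double negation]
= (~Q | ~Q | ~Q) & (~(~R | ~P | ~Q) | ~~R)   [De Morgan]
= (~Q | ~Q | ~Q) & ((~~R & ~~P & ~~Q) | ~~R)   [De Morgan]
= (~Q | ~Q | ~Q) & ((R & ~~P & ~~Q) | ~~R)   [double negation]
= (~Q | ~Q | ~Q) & ((R & P & ~~Q) | ~~R)   [double negation]
= (~Q | ~Q | ~Q) & ((R & P & Q) | ~~R)   [double negation]
= (~Q | ~Q | ~Q) & ((R & P & Q) | R)   [double negation]
= (~Q & R & P & Q) | (~Q & R) | (~Q & R & P & Q) | (~Q & R) | (~Q & R & P & Q) | (~Q & R)   [distribute & over |]
= ~Q & R   [simplify]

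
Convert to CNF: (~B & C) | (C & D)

(~B & C) | (C & D)
≡ (~B | C) & (~B | D) & (C | C) & (C | D)   [distribute | over &]
≡ (~B | D) & C   [simplify]

(~B | D) & C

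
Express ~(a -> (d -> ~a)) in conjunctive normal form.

~(a -> (d -> ~a))
≡ ~(~a | (d -> ~a))   — eliminate ->
≡ ~(~a | ~d | ~a)   — eliminate ->
≡ ~~a & ~~d & ~~a   — De Morgan
≡ a & ~~d & ~~a   — double negation
≡ a & d & ~~a   — double negation
≡ a & d & a   — double negation
≡ a & d   — simplify

a & d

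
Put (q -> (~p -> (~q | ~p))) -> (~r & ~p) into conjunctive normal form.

(q -> (~p -> (~q | ~p))) -> (~r & ~p)
≡ ~(q -> (~p -> (~q | ~p))) | (~r & ~p)   [eliminate ->]
≡ ~(~q | (~p -> (~q | ~p))) | (~r & ~p)   [eliminate ->]
≡ ~(~q | ~~p | ~q | ~p) | (~r & ~p)   [eliminate ->]
≡ (~~q & ~~~p & ~~q & ~~p) | (~r & ~p)   [De Morgan]
≡ (q & ~~~p & ~~q & ~~p) | (~r & ~p)   [double negation]
≡ (q & ~p & ~~q & ~~p) | (~r & ~p)   [double negation]
≡ (q & ~p & q & ~~p) | (~r & ~p)   [double negation]
≡ (q & ~p & q & p) | (~r & ~p)   [double negation]
≡ (q | ~r) & (q | ~p) & (~p | ~r) & (~p | ~p) & (q | ~r) & (q | ~p) & (p | ~r) & (p | ~p)   [distribute | over &]
≡ (q | ~r) & ~p & (p | ~r)   [simplify]

(q | ~r) & ~p & (p | ~r)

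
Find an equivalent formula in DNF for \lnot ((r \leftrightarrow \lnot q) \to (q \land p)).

(\lnot r \land q \land \lnot p) \lor (\lnot q \land r)

\lnot ((r \leftrightarrow \lnot q) \to (q \land p))
≡ \lnot (\lnot (r \leftrightarrow \lnot q) \lor (q \land p))   — eliminate \to
≡ \lnot (\lnot ((r \to \lnot q) \land (\lnot q \to r)) \lor (q \land p))   — eliminate \leftrightarrow
≡ \lnot (\lnot ((\lnot r \lor \lnot q) \land (\lnot q \to r)) \lor (q \land p))   — eliminate \to
≡ \lnot (\lnot ((\lnot r \lor \lnot q) \land (\lnot \lnot q \lor r)) \lor (q \land p))   — eliminate \to
≡ \lnot \lnot ((\lnot r \lor \lnot q) \land (\lnot \lnot q \lor r)) \land \lnot (q \land p)   — De Morgan
≡ (\lnot r \lor \lnot q) \land (\lnot \lnot q \lor r) \land \lnot (q \land p)   — double negation
≡ (\lnot r \lor \lnot q) \land (q \lor r) \land \lnot (q \land p)   — double negation
≡ (\lnot r \lor \lnot q) \land (q \lor r) \land (\lnot q \lor \lnot p)   — De Morgan
≡ (\lnot r \land q \land \lnot q) \lor (\lnot r \land q \land \lnot p) \lor (\lnot r \land r \land \lnot q) \lor (\lnot r \land r \land \lnot p) \lor (\lnot q \land q \land \lnot q) \lor (\lnot q \land q \land \lnot p) \lor (\lnot q \land r \land \lnot q) \lor (\lnot q \land r \land \lnot p)   — distribute \land over \lor
≡ (\lnot r \land q \land \lnot p) \lor (\lnot q \land r)   — simplify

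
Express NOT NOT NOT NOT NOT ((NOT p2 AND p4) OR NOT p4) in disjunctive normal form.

NOT NOT NOT NOT NOT ((NOT p2 AND p4) OR NOT p4)
= NOT NOT NOT ((NOT p2 AND p4) OR NOT p4)   [double negation]
= NOT ((NOT p2 AND p4) OR NOT p4)   [double negation]
= NOT (NOT p2 AND p4) AND NOT NOT p4   [De Morgan]
= (NOT NOT p2 OR NOT p4) AND NOT NOT p4   [De Morgan]
= (p2 OR NOT p4) AND NOT NOT p4   [double negation]
= (p2 OR NOT p4) AND p4   [double negation]
= (p2 AND p4) OR (NOT p4 AND p4)   [distribute AND over OR]
= p2 AND p4   [simplify]

p2 AND p4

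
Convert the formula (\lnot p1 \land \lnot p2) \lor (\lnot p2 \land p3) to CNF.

(\lnot p1 \lor p3) \land \lnot p2

(\lnot p1 \land \lnot p2) \lor (\lnot p2 \land p3)
= (\lnot p1 \lor \lnot p2) \land (\lnot p1 \lor p3) \land (\lnot p2 \lor \lnot p2) \land (\lnot p2 \lor p3)   (distribute \lor over \land)
= (\lnot p1 \lor p3) \land \lnot p2   (simplify)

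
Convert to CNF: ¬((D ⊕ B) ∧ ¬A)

(¬D ∨ B ∨ A) ∧ (¬B ∨ D ∨ A)

¬((D ⊕ B) ∧ ¬A)
≡ ¬((D ∨ B) ∧ ¬(D ∧ B) ∧ ¬A)   — expand ⊕
≡ ¬(D ∨ B) ∨ ¬¬(D ∧ B) ∨ ¬¬A   — De Morgan
≡ (¬D ∧ ¬B) ∨ ¬¬(D ∧ B) ∨ ¬¬A   — De Morgan
≡ (¬D ∧ ¬B) ∨ (D ∧ B) ∨ ¬¬A   — double negation
≡ (¬D ∧ ¬B) ∨ (D ∧ B) ∨ A   — double negation
≡ (¬D ∨ D ∨ A) ∧ (¬D ∨ B ∨ A) ∧ (¬B ∨ D ∨ A) ∧ (¬B ∨ B ∨ A)   — distribute ∨ over ∧
≡ (¬D ∨ B ∨ A) ∧ (¬B ∨ D ∨ A)   — simplify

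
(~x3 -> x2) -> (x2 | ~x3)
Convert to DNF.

(~x3 -> x2) -> (x2 | ~x3)
= ~(~x3 -> x2) | x2 | ~x3   [eliminate ->]
= ~(~~x3 | x2) | x2 | ~x3   [eliminate ->]
= (~~~x3 & ~x2) | x2 | ~x3   [De Morgan]
= (~x3 & ~x2) | x2 | ~x3   [double negation]
= x2 | ~x3   [simplify]

x2 | ~x3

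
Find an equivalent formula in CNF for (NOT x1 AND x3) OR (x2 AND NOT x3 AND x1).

(NOT x1 AND x3) OR (x2 AND NOT x3 AND x1)
= (NOT x1 OR x2) AND (NOT x1 OR NOT x3) AND (NOT x1 OR x1) AND (x3 OR x2) AND (x3 OR NOT x3) AND (x3 OR x1)   — distribute OR over AND
= (NOT x1 OR x2) AND (NOT x1 OR NOT x3) AND (x3 OR x2) AND (x3 OR x1)   — simplify

(NOT x1 OR x2) AND (NOT x1 OR NOT x3) AND (x3 OR x2) AND (x3 OR x1)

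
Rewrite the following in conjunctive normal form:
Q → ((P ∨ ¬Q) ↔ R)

Q → ((P ∨ ¬Q) ↔ R)
= ¬Q ∨ ((P ∨ ¬Q) ↔ R)
= ¬Q ∨ (((P ∨ ¬Q) → R) ∧ (R → (P ∨ ¬Q)))
= ¬Q ∨ ((¬(P ∨ ¬Q) ∨ R) ∧ (R → (P ∨ ¬Q)))
= ¬Q ∨ ((¬(P ∨ ¬Q) ∨ R) ∧ (¬R ∨ P ∨ ¬Q))
= ¬Q ∨ (((¬P ∧ ¬¬Q) ∨ R) ∧ (¬R ∨ P ∨ ¬Q))
= ¬Q ∨ (((¬P ∧ Q) ∨ R) ∧ (¬R ∨ P ∨ ¬Q))
= (¬Q ∨ ¬P ∨ R) ∧ (¬Q ∨ Q ∨ R) ∧ (¬Q ∨ ¬R ∨ P ∨ ¬Q)
= (¬Q ∨ ¬P ∨ R) ∧ (¬Q ∨ ¬R ∨ P)

(¬Q ∨ ¬P ∨ R) ∧ (¬Q ∨ ¬R ∨ P)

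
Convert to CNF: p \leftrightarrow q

p \leftrightarrow q
≡ (p \to q) \land (q \to p)   (eliminate \leftrightarrow)
≡ (\lnot p \lor q) \land (q \to p)   (eliminate \to)
≡ (\lnot p \lor q) \land (\lnot q \lor p)   (eliminate \to)

(\lnot p \lor q) \land (\lnot q \lor p)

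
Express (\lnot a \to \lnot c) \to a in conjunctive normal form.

c \lor a

(\lnot a \to \lnot c) \to a
= \lnot (\lnot a \to \lnot c) \lor a
= \lnot (\lnot \lnot a \lor \lnot c) \lor a
= (\lnot \lnot \lnot a \land \lnot \lnot c) \lor a
= (\lnot a \land \lnot \lnot c) \lor a
= (\lnot a \land c) \lor a
= (\lnot a \lor a) \land (c \lor a)
= c \lor a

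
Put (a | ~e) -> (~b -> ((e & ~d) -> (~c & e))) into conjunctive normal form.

~a | b | ~e | d | ~c

(a | ~e) -> (~b -> ((e & ~d) -> (~c & e)))
≡ ~(a | ~e) | (~b -> ((e & ~d) -> (~c & e)))
≡ ~(a | ~e) | ~~b | ((e & ~d) -> (~c & e))
≡ ~(a | ~e) | ~~b | ~(e & ~d) | (~c & e)
≡ (~a & ~~e) | ~~b | ~(e & ~d) | (~c & e)
≡ (~a & e) | ~~b | ~(e & ~d) | (~c & e)
≡ (~a & e) | b | ~(e & ~d) | (~c & e)
≡ (~a & e) | b | ~e | ~~d | (~c & e)
≡ (~a & e) | b | ~e | d | (~c & e)
≡ (~a | b | ~e | d | ~c) & (~a | b | ~e | d | e) & (e | b | ~e | d | ~c) & (e | b | ~e | d | e)
≡ ~a | b | ~e | d | ~c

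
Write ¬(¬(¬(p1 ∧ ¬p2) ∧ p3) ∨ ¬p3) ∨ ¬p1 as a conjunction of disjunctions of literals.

(¬p1 ∨ p2) ∧ (p3 ∨ ¬p1)

¬(¬(¬(p1 ∧ ¬p2) ∧ p3) ∨ ¬p3) ∨ ¬p1
= (¬¬(¬(p1 ∧ ¬p2) ∧ p3) ∧ ¬¬p3) ∨ ¬p1   [De Morgan]
= (¬(p1 ∧ ¬p2) ∧ p3 ∧ ¬¬p3) ∨ ¬p1   [double negation]
= ((¬p1 ∨ ¬¬p2) ∧ p3 ∧ ¬¬p3) ∨ ¬p1   [De Morgan]
= ((¬p1 ∨ p2) ∧ p3 ∧ ¬¬p3) ∨ ¬p1   [double negation]
= ((¬p1 ∨ p2) ∧ p3 ∧ p3) ∨ ¬p1   [double negation]
= (¬p1 ∨ p2 ∨ ¬p1) ∧ (p3 ∨ ¬p1) ∧ (p3 ∨ ¬p1)   [distribute ∨ over ∧]
= (¬p1 ∨ p2) ∧ (p3 ∨ ¬p1)   [simplify]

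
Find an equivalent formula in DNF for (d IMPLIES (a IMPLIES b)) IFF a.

(d IMPLIES (a IMPLIES b)) IFF a
= ((d IMPLIES (a IMPLIES b)) IMPLIES a) AND (a IMPLIES (d IMPLIES (a IMPLIES b)))   — eliminate IFF
= (NOT (d IMPLIES (a IMPLIES b)) OR a) AND (a IMPLIES (d IMPLIES (a IMPLIES b)))   — eliminate IMPLIES
= (NOT (NOT d OR (a IMPLIES b)) OR a) AND (a IMPLIES (d IMPLIES (a IMPLIES b)))   — eliminate IMPLIES
= (NOT (NOT d OR NOT a OR b) OR a) AND (a IMPLIES (d IMPLIES (a IMPLIES b)))   — eliminate IMPLIES
= (NOT (NOT d OR NOT a OR b) OR a) AND (NOT a OR (d IMPLIES (a IMPLIES b)))   — eliminate IMPLIES
= (NOT (NOT d OR NOT a OR b) OR a) AND (NOT a OR NOT d OR (a IMPLIES b))   — eliminate IMPLIES
= (NOT (NOT d OR NOT a OR b) OR a) AND (NOT a OR NOT d OR NOT a OR b)   — eliminate IMPLIES
= ((NOT NOT d AND NOT NOT a AND NOT b) OR a) AND (NOT a OR NOT d OR NOT a OR b)   — De Morgan
= ((d AND NOT NOT a AND NOT b) OR a) AND (NOT a OR NOT d OR NOT a OR b)   — double negation
= ((d AND a AND NOT b) OR a) AND (NOT a OR NOT d OR NOT a OR b)   — double negation
= (d AND a AND NOT b AND NOT a) OR (d AND a AND NOT b AND NOT d) OR (d AND a AND NOT b AND NOT a) OR (d AND a AND NOT b AND b) OR (a AND NOT a) OR (a AND NOT d) OR (a AND NOT a) OR (a AND b)   — distribute AND over OR
= (a AND NOT d) OR (a AND b)   — simplify

(a AND NOT d) OR (a AND b)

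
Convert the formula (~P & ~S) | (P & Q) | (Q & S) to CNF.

(~P | Q) & (~S | Q)

(~P & ~S) | (P & Q) | (Q & S)
≡ (~P | P | Q) & (~P | P | S) & (~P | Q | Q) & (~P | Q | S) & (~S | P | Q) & (~S | P | S) & (~S | Q | Q) & (~S | Q | S)   (distribute | over &)
≡ (~P | Q) & (~S | Q)   (simplify)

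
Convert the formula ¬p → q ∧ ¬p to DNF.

¬p → q ∧ ¬p
= ¬¬p ∨ q ∧ ¬p   [eliminate →]
= p ∨ q ∧ ¬p   [double negation]

p ∨ q ∧ ¬p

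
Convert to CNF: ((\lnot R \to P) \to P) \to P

R \lor P

((\lnot R \to P) \to P) \to P
⇔ \lnot ((\lnot R \to P) \to P) \lor P
⇔ \lnot (\lnot (\lnot R \to P) \lor P) \lor P
⇔ \lnot (\lnot (\lnot \lnot R \lor P) \lor P) \lor P
⇔ (\lnot \lnot (\lnot \lnot R \lor P) \land \lnot P) \lor P
⇔ ((\lnot \lnot R \lor P) \land \lnot P) \lor P
⇔ ((R \lor P) \land \lnot P) \lor P
⇔ (R \lor P \lor P) \land (\lnot P \lor P)
⇔ R \lor P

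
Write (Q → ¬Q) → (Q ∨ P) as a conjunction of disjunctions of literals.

Q ∨ P

(Q → ¬Q) → (Q ∨ P)
⇔ ¬(Q → ¬Q) ∨ Q ∨ P   — eliminate →
⇔ ¬(¬Q ∨ ¬Q) ∨ Q ∨ P   — eliminate →
⇔ (¬¬Q ∧ ¬¬Q) ∨ Q ∨ P   — De Morgan
⇔ (Q ∧ ¬¬Q) ∨ Q ∨ P   — double negation
⇔ (Q ∧ Q) ∨ Q ∨ P   — double negation
⇔ (Q ∨ Q ∨ P) ∧ (Q ∨ Q ∨ P)   — distribute ∨ over ∧
⇔ Q ∨ P   — simplify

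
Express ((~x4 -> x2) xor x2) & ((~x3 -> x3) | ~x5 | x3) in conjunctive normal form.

((~x4 -> x2) xor x2) & ((~x3 -> x3) | ~x5 | x3)
≡ ((~x4 -> x2) | x2) & ~((~x4 -> x2) & x2) & ((~x3 -> x3) | ~x5 | x3)   (expand xor)
≡ (~~x4 | x2 | x2) & ~((~x4 -> x2) & x2) & ((~x3 -> x3) | ~x5 | x3)   (eliminate ->)
≡ (~~x4 | x2 | x2) & ~((~~x4 | x2) & x2) & ((~x3 -> x3) | ~x5 | x3)   (eliminate ->)
≡ (~~x4 | x2 | x2) & ~((~~x4 | x2) & x2) & (~~x3 | x3 | ~x5 | x3)   (eliminate ->)
≡ (x4 | x2 | x2) & ~((~~x4 | x2) & x2) & (~~x3 | x3 | ~x5 | x3)   (double negation)
≡ (x4 | x2 | x2) & (~(~~x4 | x2) | ~x2) & (~~x3 | x3 | ~x5 | x3)   (De Morgan)
≡ (x4 | x2 | x2) & ((~~~x4 & ~x2) | ~x2) & (~~x3 | x3 | ~x5 | x3)   (De Morgan)
≡ (x4 | x2 | x2) & ((~x4 & ~x2) | ~x2) & (~~x3 | x3 | ~x5 | x3)   (double negation)
≡ (x4 | x2 | x2) & ((~x4 & ~x2) | ~x2) & (x3 | x3 | ~x5 | x3)   (double negation)
≡ (x4 | x2 | x2) & (~x4 | ~x2) & (~x2 | ~x2) & (x3 | x3 | ~x5 | x3)   (distribute | over &)
≡ (x4 | x2) & ~x2 & (x3 | ~x5)   (simplify)

(x4 | x2) & ~x2 & (x3 | ~x5)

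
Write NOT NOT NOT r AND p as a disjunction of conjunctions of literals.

NOT r AND p

NOT NOT NOT r AND p
⇔ NOT r AND p   [double negation]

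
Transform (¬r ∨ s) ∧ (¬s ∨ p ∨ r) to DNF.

¬r ∧ ¬s ∨ ¬r ∧ p ∨ s ∧ p ∨ s ∧ r

(¬r ∨ s) ∧ (¬s ∨ p ∨ r)
≡ ¬r ∧ ¬s ∨ ¬r ∧ p ∨ ¬r ∧ r ∨ s ∧ ¬s ∨ s ∧ p ∨ s ∧ r   [distribute ∧ over ∨]
≡ ¬r ∧ ¬s ∨ ¬r ∧ p ∨ s ∧ p ∨ s ∧ r   [simplify]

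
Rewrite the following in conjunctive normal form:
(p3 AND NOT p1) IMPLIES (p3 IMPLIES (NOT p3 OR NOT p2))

(p3 AND NOT p1) IMPLIES (p3 IMPLIES (NOT p3 OR NOT p2))
≡ NOT (p3 AND NOT p1) OR (p3 IMPLIES (NOT p3 OR NOT p2))   (eliminate IMPLIES)
≡ NOT (p3 AND NOT p1) OR NOT p3 OR NOT p3 OR NOT p2   (eliminate IMPLIES)
≡ NOT p3 OR NOT NOT p1 OR NOT p3 OR NOT p3 OR NOT p2   (De Morgan)
≡ NOT p3 OR p1 OR NOT p3 OR NOT p3 OR NOT p2   (double negation)
≡ NOT p3 OR p1 OR NOT p2   (simplify)

NOT p3 OR p1 OR NOT p2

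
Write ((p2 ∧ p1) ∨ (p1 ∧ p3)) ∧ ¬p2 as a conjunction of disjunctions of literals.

(p2 ∨ p3) ∧ p1 ∧ ¬p2

((p2 ∧ p1) ∨ (p1 ∧ p3)) ∧ ¬p2
≡ (p2 ∨ p1) ∧ (p2 ∨ p3) ∧ (p1 ∨ p1) ∧ (p1 ∨ p3) ∧ ¬p2   [distribute ∨ over ∧]
≡ (p2 ∨ p3) ∧ p1 ∧ ¬p2   [simplify]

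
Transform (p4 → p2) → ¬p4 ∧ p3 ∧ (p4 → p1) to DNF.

p4 ∧ ¬p2 ∨ ¬p4 ∧ p3

(p4 → p2) → ¬p4 ∧ p3 ∧ (p4 → p1)
≡ ¬(p4 → p2) ∨ ¬p4 ∧ p3 ∧ (p4 → p1)   [eliminate →]
≡ ¬(¬p4 ∨ p2) ∨ ¬p4 ∧ p3 ∧ (p4 → p1)   [eliminate →]
≡ ¬(¬p4 ∨ p2) ∨ ¬p4 ∧ p3 ∧ (¬p4 ∨ p1)   [eliminate →]
≡ ¬¬p4 ∧ ¬p2 ∨ ¬p4 ∧ p3 ∧ (¬p4 ∨ p1)   [De Morgan]
≡ p4 ∧ ¬p2 ∨ ¬p4 ∧ p3 ∧ (¬p4 ∨ p1)   [double negation]
≡ p4 ∧ ¬p2 ∨ ¬p4 ∧ p3 ∧ ¬p4 ∨ ¬p4 ∧ p3 ∧ p1   [distribute ∧ over ∨]
≡ p4 ∧ ¬p2 ∨ ¬p4 ∧ p3   [simplify]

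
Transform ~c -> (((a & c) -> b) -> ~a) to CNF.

~c -> (((a & c) -> b) -> ~a)
≡ ~~c | (((a & c) -> b) -> ~a)   [eliminate ->]
≡ ~~c | ~((a & c) -> b) | ~a   [eliminate ->]
≡ ~~c | ~(~(a & c) | b) | ~a   [eliminate ->]
≡ c | ~(~(a & c) | b) | ~a   [double negation]
≡ c | (~~(a & c) & ~b) | ~a   [De Morgan]
≡ c | (a & c & ~b) | ~a   [double negation]
≡ (c | a | ~a) & (c | c | ~a) & (c | ~b | ~a)   [distribute | over &]
≡ c | ~a   [simplify]

c | ~a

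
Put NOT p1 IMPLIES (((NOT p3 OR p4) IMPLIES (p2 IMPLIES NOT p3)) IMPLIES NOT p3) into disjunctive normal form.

NOT p1 IMPLIES (((NOT p3 OR p4) IMPLIES (p2 IMPLIES NOT p3)) IMPLIES NOT p3)
≡ NOT NOT p1 OR (((NOT p3 OR p4) IMPLIES (p2 IMPLIES NOT p3)) IMPLIES NOT p3)   (eliminate IMPLIES)
≡ NOT NOT p1 OR NOT ((NOT p3 OR p4) IMPLIES (p2 IMPLIES NOT p3)) OR NOT p3   (eliminate IMPLIES)
≡ NOT NOT p1 OR NOT (NOT (NOT p3 OR p4) OR (p2 IMPLIES NOT p3)) OR NOT p3   (eliminate IMPLIES)
≡ NOT NOT p1 OR NOT (NOT (NOT p3 OR p4) OR NOT p2 OR NOT p3) OR NOT p3   (eliminate IMPLIES)
≡ p1 OR NOT (NOT (NOT p3 OR p4) OR NOT p2 OR NOT p3) OR NOT p3   (double negation)
≡ p1 OR (NOT NOT (NOT p3 OR p4) AND NOT NOT p2 AND NOT NOT p3) OR NOT p3   (De Morgan)
≡ p1 OR ((NOT p3 OR p4) AND NOT NOT p2 AND NOT NOT p3) OR NOT p3   (double negation)
≡ p1 OR ((NOT p3 OR p4) AND p2 AND NOT NOT p3) OR NOT p3   (double negation)
≡ p1 OR ((NOT p3 OR p4) AND p2 AND p3) OR NOT p3   (double negation)
≡ p1 OR (NOT p3 AND p2 AND p3) OR (p4 AND p2 AND p3) OR NOT p3   (distribute AND over OR)
≡ p1 OR (p4 AND p2 AND p3) OR NOT p3   (simplify)

p1 OR (p4 AND p2 AND p3) OR NOT p3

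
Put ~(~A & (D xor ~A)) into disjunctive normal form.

~(~A & (D xor ~A))
⇔ ~(~A & ((D & ~~A) | (~D & ~A)))   (expand xor)
⇔ ~~A | ~((D & ~~A) | (~D & ~A))   (De Morgan)
⇔ A | ~((D & ~~A) | (~D & ~A))   (double negation)
⇔ A | (~(D & ~~A) & ~(~D & ~A))   (De Morgan)
⇔ A | ((~D | ~~~A) & ~(~D & ~A))   (De Morgan)
⇔ A | ((~D | ~A) & ~(~D & ~A))   (double negation)
⇔ A | ((~D | ~A) & (~~D | ~~A))   (De Morgan)
⇔ A | ((~D | ~A) & (D | ~~A))   (double negation)
⇔ A | ((~D | ~A) & (D | A))   (double negation)
⇔ A | (~D & D) | (~D & A) | (~A & D) | (~A & A)   (distribute & over |)
⇔ A | (~A & D)   (simplify)

A | (~A & D)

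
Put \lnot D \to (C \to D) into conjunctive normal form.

\lnot D \to (C \to D)
≡ \lnot \lnot D \lor (C \to D)   (eliminate \to)
≡ \lnot \lnot D \lor \lnot C \lor D   (eliminate \to)
≡ D \lor \lnot C \lor D   (double negation)
≡ D \lor \lnot C   (simplify)

D \lor \lnot C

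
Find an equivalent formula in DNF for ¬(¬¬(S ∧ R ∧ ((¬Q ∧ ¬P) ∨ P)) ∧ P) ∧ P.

(¬S ∧ P) ∨ (¬R ∧ P)

¬(¬¬(S ∧ R ∧ ((¬Q ∧ ¬P) ∨ P)) ∧ P) ∧ P
≡ (¬¬¬(S ∧ R ∧ ((¬Q ∧ ¬P) ∨ P)) ∨ ¬P) ∧ P   (De Morgan)
≡ (¬(S ∧ R ∧ ((¬Q ∧ ¬P) ∨ P)) ∨ ¬P) ∧ P   (double negation)
≡ (¬S ∨ ¬R ∨ ¬((¬Q ∧ ¬P) ∨ P) ∨ ¬P) ∧ P   (De Morgan)
≡ (¬S ∨ ¬R ∨ (¬(¬Q ∧ ¬P) ∧ ¬P) ∨ ¬P) ∧ P   (De Morgan)
≡ (¬S ∨ ¬R ∨ ((¬¬Q ∨ ¬¬P) ∧ ¬P) ∨ ¬P) ∧ P   (De Morgan)
≡ (¬S ∨ ¬R ∨ ((Q ∨ ¬¬P) ∧ ¬P) ∨ ¬P) ∧ P   (double negation)
≡ (¬S ∨ ¬R ∨ ((Q ∨ P) ∧ ¬P) ∨ ¬P) ∧ P   (double negation)
≡ (¬S ∧ P) ∨ (¬R ∧ P) ∨ (Q ∧ ¬P ∧ P) ∨ (P ∧ ¬P ∧ P) ∨ (¬P ∧ P)   (distribute ∧ over ∨)
≡ (¬S ∧ P) ∨ (¬R ∧ P)   (simplify)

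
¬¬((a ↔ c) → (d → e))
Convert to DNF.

¬¬((a ↔ c) → (d → e))
≡ ¬¬(¬(a ↔ c) ∨ (d → e))   [eliminate →]
≡ ¬¬(¬((a → c) ∧ (c → a)) ∨ (d → e))   [eliminate ↔]
≡ ¬¬(¬((¬a ∨ c) ∧ (c → a)) ∨ (d → e))   [eliminate →]
≡ ¬¬(¬((¬a ∨ c) ∧ (¬c ∨ a)) ∨ (d → e))   [eliminate →]
≡ ¬¬(¬((¬a ∨ c) ∧ (¬c ∨ a)) ∨ ¬d ∨ e)   [eliminate →]
≡ ¬((¬a ∨ c) ∧ (¬c ∨ a)) ∨ ¬d ∨ e   [double negation]
≡ ¬(¬a ∨ c) ∨ ¬(¬c ∨ a) ∨ ¬d ∨ e   [De Morgan]
≡ ¬¬a ∧ ¬c ∨ ¬(¬c ∨ a) ∨ ¬d ∨ e   [De Morgan]
≡ a ∧ ¬c ∨ ¬(¬c ∨ a) ∨ ¬d ∨ e   [double negation]
≡ a ∧ ¬c ∨ ¬¬c ∧ ¬a ∨ ¬d ∨ e   [De Morgan]
≡ a ∧ ¬c ∨ c ∧ ¬a ∨ ¬d ∨ e   [double negation]

a ∧ ¬c ∨ c ∧ ¬a ∨ ¬d ∨ e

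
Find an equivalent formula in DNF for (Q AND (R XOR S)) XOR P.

(Q AND (R XOR S)) XOR P
≡ (Q AND (R XOR S) AND NOT P) OR (NOT (Q AND (R XOR S)) AND P)   — expand XOR
≡ (Q AND ((R AND NOT S) OR (NOT R AND S)) AND NOT P) OR (NOT (Q AND (R XOR S)) AND P)   — expand XOR
≡ (Q AND ((R AND NOT S) OR (NOT R AND S)) AND NOT P) OR (NOT (Q AND ((R AND NOT S) OR (NOT R AND S))) AND P)   — expand XOR
≡ (Q AND ((R AND NOT S) OR (NOT R AND S)) AND NOT P) OR ((NOT Q OR NOT ((R AND NOT S) OR (NOT R AND S))) AND P)   — De Morgan
≡ (Q AND ((R AND NOT S) OR (NOT R AND S)) AND NOT P) OR ((NOT Q OR (NOT (R AND NOT S) AND NOT (NOT R AND S))) AND P)   — De Morgan
≡ (Q AND ((R AND NOT S) OR (NOT R AND S)) AND NOT P) OR ((NOT Q OR ((NOT R OR NOT NOT S) AND NOT (NOT R AND S))) AND P)   — De Morgan
≡ (Q AND ((R AND NOT S) OR (NOT R AND S)) AND NOT P) OR ((NOT Q OR ((NOT R OR S) AND NOT (NOT R AND S))) AND P)   — double negation
≡ (Q AND ((R AND NOT S) OR (NOT R AND S)) AND NOT P) OR ((NOT Q OR ((NOT R OR S) AND (NOT NOT R OR NOT S))) AND P)   — De Morgan
≡ (Q AND ((R AND NOT S) OR (NOT R AND S)) AND NOT P) OR ((NOT Q OR ((NOT R OR S) AND (R OR NOT S))) AND P)   — double negation
≡ (Q AND R AND NOT S AND NOT P) OR (Q AND NOT R AND S AND NOT P) OR (NOT Q AND P) OR (NOT R AND R AND P) OR (NOT R AND NOT S AND P) OR (S AND R AND P) OR (S AND NOT S AND P)   — distribute AND over OR
≡ (Q AND R AND NOT S AND NOT P) OR (Q AND NOT R AND S AND NOT P) OR (NOT Q AND P) OR (NOT R AND NOT S AND P) OR (S AND R AND P)   — simplify

(Q AND R AND NOT S AND NOT P) OR (Q AND NOT R AND S AND NOT P) OR (NOT Q AND P) OR (NOT R AND NOT S AND P) OR (S AND R AND P)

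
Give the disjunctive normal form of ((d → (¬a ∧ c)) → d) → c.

((d → (¬a ∧ c)) → d) → c
≡ ¬((d → (¬a ∧ c)) → d) ∨ c   (eliminate →)
≡ ¬(¬(d → (¬a ∧ c)) ∨ d) ∨ c   (eliminate →)
≡ ¬(¬(¬d ∨ (¬a ∧ c)) ∨ d) ∨ c   (eliminate →)
≡ (¬¬(¬d ∨ (¬a ∧ c)) ∧ ¬d) ∨ c   (De Morgan)
≡ ((¬d ∨ (¬a ∧ c)) ∧ ¬d) ∨ c   (double negation)
≡ (¬d ∧ ¬d) ∨ (¬a ∧ c ∧ ¬d) ∨ c   (distribute ∧ over ∨)
≡ ¬d ∨ c   (simplify)

¬d ∨ c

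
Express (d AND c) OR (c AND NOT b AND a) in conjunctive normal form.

(d AND c) OR (c AND NOT b AND a)
≡ (d OR c) AND (d OR NOT b) AND (d OR a) AND (c OR c) AND (c OR NOT b) AND (c OR a)   — distribute OR over AND
≡ (d OR NOT b) AND (d OR a) AND c   — simplify

(d OR NOT b) AND (d OR a) AND c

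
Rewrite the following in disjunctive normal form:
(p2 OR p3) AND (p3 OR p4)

(p2 AND p4) OR p3

(p2 OR p3) AND (p3 OR p4)
= (p2 AND p3) OR (p2 AND p4) OR (p3 AND p3) OR (p3 AND p4)   — distribute AND over OR
= (p2 AND p4) OR p3   — simplify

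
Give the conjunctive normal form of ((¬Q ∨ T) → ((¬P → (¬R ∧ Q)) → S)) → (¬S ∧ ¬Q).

((¬Q ∨ T) → ((¬P → (¬R ∧ Q)) → S)) → (¬S ∧ ¬Q)
≡ ¬((¬Q ∨ T) → ((¬P → (¬R ∧ Q)) → S)) ∨ (¬S ∧ ¬Q)
≡ ¬(¬(¬Q ∨ T) ∨ ((¬P → (¬R ∧ Q)) → S)) ∨ (¬S ∧ ¬Q)
≡ ¬(¬(¬Q ∨ T) ∨ ¬(¬P → (¬R ∧ Q)) ∨ S) ∨ (¬S ∧ ¬Q)
≡ ¬(¬(¬Q ∨ T) ∨ ¬(¬¬P ∨ (¬R ∧ Q)) ∨ S) ∨ (¬S ∧ ¬Q)
≡ (¬¬(¬Q ∨ T) ∧ ¬¬(¬¬P ∨ (¬R ∧ Q)) ∧ ¬S) ∨ (¬S ∧ ¬Q)
≡ ((¬Q ∨ T) ∧ ¬¬(¬¬P ∨ (¬R ∧ Q)) ∧ ¬S) ∨ (¬S ∧ ¬Q)
≡ ((¬Q ∨ T) ∧ (¬¬P ∨ (¬R ∧ Q)) ∧ ¬S) ∨ (¬S ∧ ¬Q)
≡ ((¬Q ∨ T) ∧ (P ∨ (¬R ∧ Q)) ∧ ¬S) ∨ (¬S ∧ ¬Q)
≡ (¬Q ∨ T ∨ ¬S) ∧ (¬Q ∨ T ∨ ¬Q) ∧ (P ∨ ¬R ∨ ¬S) ∧ (P ∨ ¬R ∨ ¬Q) ∧ (P ∨ Q ∨ ¬S) ∧ (P ∨ Q ∨ ¬Q) ∧ (¬S ∨ ¬S) ∧ (¬S ∨ ¬Q)
≡ (¬Q ∨ T) ∧ (P ∨ ¬R ∨ ¬Q) ∧ ¬S

(¬Q ∨ T) ∧ (P ∨ ¬R ∨ ¬Q) ∧ ¬S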